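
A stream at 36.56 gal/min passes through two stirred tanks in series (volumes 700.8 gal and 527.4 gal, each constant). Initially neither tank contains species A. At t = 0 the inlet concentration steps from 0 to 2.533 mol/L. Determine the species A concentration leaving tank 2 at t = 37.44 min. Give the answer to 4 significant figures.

1.656 mol/L

Time constants: τᵢ = Vᵢ/Q for each well-mixed tank.
τ₁ = 700.8/36.56 = 19.1685 min; τ₂ = 527.4/36.56 = 14.4256 min.
Tank 1: C₁ = C_in(1 − e^(−t/τ₁)). Tank 2 (τ₁ ≠ τ₂): C₂ = C_in[1 − (τ₁ e^(−t/τ₁) − τ₂ e^(−t/τ₂))/(τ₁ − τ₂)].
At t = 37.44: e^(−t/τ₁) = 0.141819, e^(−t/τ₂) = 0.0746171.
C₂ = 2.533·[1 − (19.1685·0.141819 − 14.4256·0.0746171)/(4.74289)] = 2.533·0.653786 = 1.65604 mol/L.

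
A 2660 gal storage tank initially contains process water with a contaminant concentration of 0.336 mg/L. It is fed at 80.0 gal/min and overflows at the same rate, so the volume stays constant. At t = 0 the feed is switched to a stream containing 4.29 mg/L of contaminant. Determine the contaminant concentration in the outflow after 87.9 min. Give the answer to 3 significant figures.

4.01 mg/L

Species balance on the tank: V dC/dt = Q(C_in − C).
Time constant τ = V/Q = 2660/80.0 = 33.250 min.
Solution: C(t) = C_in + (C₀ − C_in) e^(−t/τ).
C(87.9) = 4.29 + (0.336 − 4.29)·e^(−87.9/33.250) = 4.29 + (-3.9540)·0.071104 = 4.0089 mg/L.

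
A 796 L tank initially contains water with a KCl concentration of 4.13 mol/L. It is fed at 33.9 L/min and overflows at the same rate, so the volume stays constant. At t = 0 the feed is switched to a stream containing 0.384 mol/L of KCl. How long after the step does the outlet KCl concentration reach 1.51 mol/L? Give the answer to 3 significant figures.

28.2 min

Species balance: V dC/dt = Q(C_in − C) ⇒ τ = V/Q = 23.481 min.
C(t) = C_in + (C₀ − C_in) e^(−t/τ). Set C = 1.51 and solve for t:
e^(−t/τ) = (C − C_in)/(C₀ − C_in) = (1.51 − 0.384)/(4.13 − 0.384) = 0.30059
t = −τ ln(…) = 23.481 × 1.2020 = 28.224 min.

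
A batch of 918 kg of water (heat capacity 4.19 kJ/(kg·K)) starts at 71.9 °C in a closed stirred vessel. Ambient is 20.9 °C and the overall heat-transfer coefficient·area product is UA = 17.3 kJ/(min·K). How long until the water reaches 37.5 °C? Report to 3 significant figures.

250 min

Lumped-capacitance energy balance: M c_p dT/dt = UA(T_amb − T).
τ = M c_p/UA = 222.34 min; T_ss = T_amb = 20.900 °C.
T(t) = T_ss + (T₀ − T_ss)e^(−t/τ); set T = 37.5:
t = −τ ln[(T − T_ss)/(T₀ − T_ss)] = −222.34 · ln(0.32549) = 249.56 min.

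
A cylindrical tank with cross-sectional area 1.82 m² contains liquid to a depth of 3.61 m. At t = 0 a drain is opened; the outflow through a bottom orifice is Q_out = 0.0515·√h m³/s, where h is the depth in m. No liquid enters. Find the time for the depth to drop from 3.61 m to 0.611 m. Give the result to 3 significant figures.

79.0 s

A dh/dt = −Q_out = −0.0515 √h.
This is separable: 2 d(√h)/dt = −0.0515/A, so √h = √h₀ − (0.0515/(2A)) t.
t = 2A(√h₀ − √h)/0.0515 = 2·1.82·(√3.61 − √0.611)/0.0515
  = 3.6400 × (1.9000 − 0.78166) / 0.0515 = 79.043 s.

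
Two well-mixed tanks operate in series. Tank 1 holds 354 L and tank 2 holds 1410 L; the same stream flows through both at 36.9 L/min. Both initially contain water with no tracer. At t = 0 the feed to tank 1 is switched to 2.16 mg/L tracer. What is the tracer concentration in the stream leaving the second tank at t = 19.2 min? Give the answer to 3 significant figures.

0.513 mg/L

Species balance on tank i: dCᵢ/dt = (Cᵢ₋₁ − Cᵢ)/τᵢ with τᵢ = Vᵢ/Q.
τ₁ = 354/36.9 = 9.5935 min; τ₂ = 1410/36.9 = 38.211 min.
Tank 1: C₁ = C_in(1 − e^(−t/τ₁)). Tank 2 (τ₁ ≠ τ₂): C₂ = C_in[1 − (τ₁ e^(−t/τ₁) − τ₂ e^(−t/τ₂))/(τ₁ − τ₂)].
At t = 19.2: e^(−t/τ₁) = 0.13515, e^(−t/τ₂) = 0.60504.
C₂ = 2.16·[1 − (9.5935·0.13515 − 38.211·0.60504)/(-28.618)] = 2.16·0.23745 = 0.51288 mg/L.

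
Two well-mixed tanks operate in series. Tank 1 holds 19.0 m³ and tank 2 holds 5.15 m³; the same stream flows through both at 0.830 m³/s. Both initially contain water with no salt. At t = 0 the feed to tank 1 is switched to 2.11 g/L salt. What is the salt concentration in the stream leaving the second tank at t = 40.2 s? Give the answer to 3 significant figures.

Species balance on tank i: dCᵢ/dt = (Cᵢ₋₁ − Cᵢ)/τᵢ with τᵢ = Vᵢ/Q.
τ₁ = 19.0/0.830 = 22.892 s; τ₂ = 5.15/0.830 = 6.2048 s.
Tank 1: C₁ = C_in(1 − e^(−t/τ₁)). Tank 2 (τ₁ ≠ τ₂): C₂ = C_in[1 − (τ₁ e^(−t/τ₁) − τ₂ e^(−t/τ₂))/(τ₁ − τ₂)].
At t = 40.2: e^(−t/τ₁) = 0.17272, e^(−t/τ₂) = 0.0015356.
C₂ = 2.11·[1 − (22.892·0.17272 − 6.2048·0.0015356)/(16.687)] = 2.11·0.76363 = 1.6113 g/L.

1.61 g/L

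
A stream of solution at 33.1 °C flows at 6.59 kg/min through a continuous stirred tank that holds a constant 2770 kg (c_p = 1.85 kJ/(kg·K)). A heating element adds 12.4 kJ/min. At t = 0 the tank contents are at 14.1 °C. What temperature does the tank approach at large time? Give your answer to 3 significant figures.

34.1 °C

Unsteady energy balance on the tank contents: M c_p dT/dt = ṁ c_p (T_in − T) + 12.4.
At steady state dT/dt = 0 ⇒ T_ss = T_in + Q̇/(ṁ c_p) = 33.1 + 12.4/(6.59·1.85) = 34.117 °C.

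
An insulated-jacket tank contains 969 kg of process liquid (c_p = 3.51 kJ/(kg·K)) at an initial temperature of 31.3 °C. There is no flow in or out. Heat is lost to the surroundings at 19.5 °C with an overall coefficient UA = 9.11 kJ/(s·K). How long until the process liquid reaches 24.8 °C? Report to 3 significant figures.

Lumped-capacitance energy balance: M c_p dT/dt = UA(T_amb − T).
τ = M c_p/UA = 373.35 s; T_ss = T_amb = 19.500 °C.
T(t) = T_ss + (T₀ − T_ss)e^(−t/τ); set T = 24.8:
t = −τ ln[(T − T_ss)/(T₀ − T_ss)] = −373.35 · ln(0.44915) = 298.82 s.

299 s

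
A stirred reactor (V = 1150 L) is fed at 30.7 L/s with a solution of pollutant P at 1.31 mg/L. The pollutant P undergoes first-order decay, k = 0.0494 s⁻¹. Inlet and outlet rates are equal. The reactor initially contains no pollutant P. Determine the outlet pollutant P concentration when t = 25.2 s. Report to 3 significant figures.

0.392 mg/L

V dC/dt = Q(C_in − C) − k V C.
This is linear with rate a = Q/V + k = 0.076096 s⁻¹.
C_ss = Q C_in/(Q + kV) = 0.45957 mg/L; C(t) = C_ss + (C₀ − C_ss) e^(−a t).
C(25.2) = 0.45957 + (-0.45957)·e^(−0.076096·25.2) = 0.45957 + (-0.45957)·0.14696 = 0.39203 mg/L.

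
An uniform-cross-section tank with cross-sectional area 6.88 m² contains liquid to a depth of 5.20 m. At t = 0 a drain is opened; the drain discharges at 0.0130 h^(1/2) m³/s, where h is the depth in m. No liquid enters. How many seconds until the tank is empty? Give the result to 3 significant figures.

With no inflow, A dh/dt = −0.0130 √h.
Separate and integrate: 2(√h − √h₀) = −(0.0130/A) t.
Tank is empty when √h = 0: t_empty = 2A√h₀/0.0130.
t_empty = 2·6.88·√5.20/0.0130 = 13.760·2.2804/0.0130 = 2413.7 s.

2410 s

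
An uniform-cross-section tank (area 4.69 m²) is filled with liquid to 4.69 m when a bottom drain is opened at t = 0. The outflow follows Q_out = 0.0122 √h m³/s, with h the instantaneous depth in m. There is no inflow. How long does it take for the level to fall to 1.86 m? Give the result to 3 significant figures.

616 s

A dh/dt = −Q_out = −0.0122 √h.
∫ h^(−1/2) dh = −(0.0122/A) ∫ dt, giving 2√h = 2√h₀ − (0.0122/A) t.
t = 2A(√h₀ − √h)/0.0122 = 2·4.69·(√4.69 − √1.86)/0.0122
  = 9.3800 × (2.1656 − 1.3638) / 0.0122 = 616.48 s.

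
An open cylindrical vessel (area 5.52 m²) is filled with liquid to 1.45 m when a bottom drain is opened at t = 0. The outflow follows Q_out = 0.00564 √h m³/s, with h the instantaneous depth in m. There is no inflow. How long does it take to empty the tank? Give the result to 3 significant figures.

With no inflow, A dh/dt = −0.00564 √h.
Separate and integrate: 2(√h − √h₀) = −(0.00564/A) t.
Set h = 0: 2√h₀ = (0.00564/A) t_empty ⇒ t_empty = 2A√h₀/0.00564.
t_empty = 2·5.52·√1.45/0.00564 = 11.040·1.2042/0.00564 = 2357.1 s.

2360 s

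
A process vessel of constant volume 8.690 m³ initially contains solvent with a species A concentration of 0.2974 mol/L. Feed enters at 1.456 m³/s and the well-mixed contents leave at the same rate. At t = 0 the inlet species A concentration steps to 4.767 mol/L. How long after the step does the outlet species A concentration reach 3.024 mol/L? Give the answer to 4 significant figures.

Species balance: V dC/dt = Q(C_in − C) ⇒ τ = V/Q = 5.96841 s.
C(t) = C_in + (C₀ − C_in) e^(−t/τ). Set C = 3.024 and solve for t:
e^(−t/τ) = (C − C_in)/(C₀ − C_in) = (3.024 − 4.767)/(0.2974 − 4.767) = 0.389968
t = −τ ln(…) = 5.96841 × 0.941691 = 5.62040 s.

5.620 s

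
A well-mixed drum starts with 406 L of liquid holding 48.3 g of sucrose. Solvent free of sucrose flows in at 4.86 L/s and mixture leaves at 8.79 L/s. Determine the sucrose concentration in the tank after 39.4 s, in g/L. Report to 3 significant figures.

0.0657 g/L

Let m(t) be the amount of sucrose. Volume: V(t) = V₀ + (Q_in − Q_out) t = 406 − 3.9300 t; V(39.4) = 251.16 L.
No sucrose enters, so dm/dt = −Q_out · (m/V).
Separate: dm/m = −Q_out dt/V(t) ⇒ ln(m/m₀) = −(Q_out/(Q_in−Q_out)) ln(V/V₀).
m = m₀ (V₀/V)^(Q_out/(Q_in−Q_out)) = 48.3 × (406/251.16)^(-2.2366) = 16.498 g.
C = m/V = 16.498/251.16 = 0.065688 g/L.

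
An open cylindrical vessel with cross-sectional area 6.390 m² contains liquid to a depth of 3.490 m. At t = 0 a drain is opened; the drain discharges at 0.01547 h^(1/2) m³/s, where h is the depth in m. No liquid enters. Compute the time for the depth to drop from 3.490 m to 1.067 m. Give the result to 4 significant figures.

With no inflow, A dh/dt = −0.01547 √h.
Separate and integrate: 2(√h − √h₀) = −(0.01547/A) t.
t = 2A(√h₀ − √h)/0.01547 = 2·6.390·(√3.490 − √1.067)/0.01547
  = 12.7800 × (1.86815 − 1.03296) / 0.01547 = 689.969 s.

690.0 s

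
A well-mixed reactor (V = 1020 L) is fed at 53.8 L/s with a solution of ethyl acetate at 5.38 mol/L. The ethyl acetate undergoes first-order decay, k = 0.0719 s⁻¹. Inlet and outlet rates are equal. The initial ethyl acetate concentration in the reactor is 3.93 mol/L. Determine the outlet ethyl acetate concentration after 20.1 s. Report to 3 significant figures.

Species balance: V dC/dt = Q C_in − Q C − k V C.
dC/dt = (Q/V) C_in − (Q/V + k) C; effective rate a = Q/V + k = 0.052745 + 0.0719 = 0.12465 s⁻¹.
C_ss = Q C_in/(Q + kV) = 2.2766 mol/L; C(t) = C_ss + (C₀ − C_ss) e^(−a t).
C(20.1) = 2.2766 + (1.6534)·e^(−0.12465·20.1) = 2.2766 + (1.6534)·0.081646 = 2.4116 mol/L.

2.41 mol/L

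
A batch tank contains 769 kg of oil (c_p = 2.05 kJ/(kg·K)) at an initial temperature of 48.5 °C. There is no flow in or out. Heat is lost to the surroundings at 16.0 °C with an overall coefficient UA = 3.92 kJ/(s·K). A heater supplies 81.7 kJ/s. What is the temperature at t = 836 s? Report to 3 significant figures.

Heat balance on the well-mixed liquid: M c_p dT/dt = −UA(T − T_amb) + Q̇.
dT/dt = (T_ss − T)/τ with T_ss = T_amb + Q̇/UA = 16.0 + 81.7/3.92 = 36.842 °C, τ = M c_p/UA = 769·2.05/3.92 = 402.16 s.
Integrating: T(t) = T_ss + (T₀ − T_ss) e^(−t/τ).
T(836) = 36.842 + (11.658)·0.12508 = 38.300 °C.

38.3 °C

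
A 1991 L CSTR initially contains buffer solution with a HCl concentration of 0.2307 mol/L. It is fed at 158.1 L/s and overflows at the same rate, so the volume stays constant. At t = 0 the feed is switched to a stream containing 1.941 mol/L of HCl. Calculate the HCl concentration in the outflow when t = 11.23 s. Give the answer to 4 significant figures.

1.240 mol/L

Mass balance on the solute (V constant): V dC/dt = Q(C_in − C).
So dC/dt = (C_in − C)/τ with τ = V/Q = 1991/158.1 = 12.5933 s.
This is linear first-order; C(t) = C_in + (C₀ − C_in) e^(−t/τ).
C(11.23) = 1.941 + (0.2307 − 1.941)·e^(−11.23/12.5933) = 1.941 + (-1.71030)·0.409940 = 1.23988 mol/L.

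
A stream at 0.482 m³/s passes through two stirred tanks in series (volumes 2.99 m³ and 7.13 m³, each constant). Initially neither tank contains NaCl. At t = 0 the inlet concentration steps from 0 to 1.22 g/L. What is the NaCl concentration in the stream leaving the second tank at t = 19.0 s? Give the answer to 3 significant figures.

Species balance on tank i: dCᵢ/dt = (Cᵢ₋₁ − Cᵢ)/τᵢ with τᵢ = Vᵢ/Q.
τ₁ = 2.99/0.482 = 6.2033 s; τ₂ = 7.13/0.482 = 14.793 s.
Tank 1: C₁ = C_in(1 − e^(−t/τ₁)). Tank 2 (τ₁ ≠ τ₂): C₂ = C_in[1 − (τ₁ e^(−t/τ₁) − τ₂ e^(−t/τ₂))/(τ₁ − τ₂)].
At t = 19.0: e^(−t/τ₁) = 0.046753, e^(−t/τ₂) = 0.27681.
C₂ = 1.22·[1 − (6.2033·0.046753 − 14.793·0.27681)/(-8.5892)] = 1.22·0.55704 = 0.67959 g/L.

0.680 g/L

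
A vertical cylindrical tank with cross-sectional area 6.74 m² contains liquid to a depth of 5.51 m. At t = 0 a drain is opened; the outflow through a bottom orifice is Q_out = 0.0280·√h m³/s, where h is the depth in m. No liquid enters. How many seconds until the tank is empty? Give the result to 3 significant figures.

With no inflow, A dh/dt = −0.0280 √h.
This is separable: 2 d(√h)/dt = −0.0280/A, so √h = √h₀ − (0.0280/(2A)) t.
Tank is empty when √h = 0: t_empty = 2A√h₀/0.0280.
t_empty = 2·6.74·√5.51/0.0280 = 13.480·2.3473/0.0280 = 1130.1 s.

1130 s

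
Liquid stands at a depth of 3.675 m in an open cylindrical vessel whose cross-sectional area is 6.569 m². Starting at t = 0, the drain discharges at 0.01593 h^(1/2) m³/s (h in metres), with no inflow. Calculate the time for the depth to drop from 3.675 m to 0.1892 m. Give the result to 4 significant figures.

1222 s

With no inflow, A dh/dt = −0.01593 √h.
Separate and integrate: 2(√h − √h₀) = −(0.01593/A) t.
t = 2A(√h₀ − √h)/0.01593 = 2·6.569·(√3.675 − √0.1892)/0.01593
  = 13.1380 × (1.91703 − 0.434971) / 0.01593 = 1222.30 s.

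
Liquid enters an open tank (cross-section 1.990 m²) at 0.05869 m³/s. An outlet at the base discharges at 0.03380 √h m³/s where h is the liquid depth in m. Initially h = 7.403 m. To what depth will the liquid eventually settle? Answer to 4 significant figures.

Level balance: A dh/dt = 0.05869 − 0.03380 √h. Setting dh/dt = 0:
Q_in = 0.03380 √h_ss ⇒ √h_ss = 0.05869/0.03380 = 1.73639.
h_ss = 1.73639² = 3.01505 m. (Since h₀ = 7.403 m > h_ss, the level will fall toward this value.)

3.015 m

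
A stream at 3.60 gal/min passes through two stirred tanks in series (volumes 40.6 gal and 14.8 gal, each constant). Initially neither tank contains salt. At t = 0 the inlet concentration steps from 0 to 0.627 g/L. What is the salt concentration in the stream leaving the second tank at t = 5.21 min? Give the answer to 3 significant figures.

Species balance on tank i: dCᵢ/dt = (Cᵢ₋₁ − Cᵢ)/τᵢ with τᵢ = Vᵢ/Q.
τ₁ = 40.6/3.60 = 11.278 min; τ₂ = 14.8/3.60 = 4.1111 min.
Tank 1: C₁ = C_in(1 − e^(−t/τ₁)). Tank 2 (τ₁ ≠ τ₂): C₂ = C_in[1 − (τ₁ e^(−t/τ₁) − τ₂ e^(−t/τ₂))/(τ₁ − τ₂)].
At t = 5.21: e^(−t/τ₁) = 0.63004, e^(−t/τ₂) = 0.28159.
C₂ = 0.627·[1 − (11.278·0.63004 − 4.1111·0.28159)/(7.1667)] = 0.627·0.17007 = 0.10664 g/L.

0.107 g/L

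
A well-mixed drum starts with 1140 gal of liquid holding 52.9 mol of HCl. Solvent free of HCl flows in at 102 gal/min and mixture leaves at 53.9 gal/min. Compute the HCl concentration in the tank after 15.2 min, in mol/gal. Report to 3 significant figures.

0.0162 mol/gal

Total volume: dV/dt = Q_in − Q_out = 48.100 gal/min, so V(t) = 1140 + 48.100 t and V(15.2) = 1871.1 gal.
No HCl enters, so dm/dt = −Q_out · (m/V).
Separate: dm/m = −Q_out dt/V(t) ⇒ ln(m/m₀) = −(Q_out/(Q_in−Q_out)) ln(V/V₀).
m = m₀ (V₀/V)^(Q_out/(Q_in−Q_out)) = 52.9 × (1140/1871.1)^(1.1206) = 30.361 mol.
C = m/V = 30.361/1871.1 = 0.016226 mol/gal.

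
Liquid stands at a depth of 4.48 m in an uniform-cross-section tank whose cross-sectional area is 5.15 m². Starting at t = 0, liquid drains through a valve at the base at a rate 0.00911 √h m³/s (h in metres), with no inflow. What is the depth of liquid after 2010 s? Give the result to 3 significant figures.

0.115 m

With no inflow, A dh/dt = −0.00911 √h.
This is separable: 2 d(√h)/dt = −0.00911/A, so √h = √h₀ − (0.00911/(2A)) t.
√h = √4.48 − 0.00911·2010/(2·5.15) = 2.1166 − 1.7778 = 0.33882.
h = 0.33882² = 0.11480 m.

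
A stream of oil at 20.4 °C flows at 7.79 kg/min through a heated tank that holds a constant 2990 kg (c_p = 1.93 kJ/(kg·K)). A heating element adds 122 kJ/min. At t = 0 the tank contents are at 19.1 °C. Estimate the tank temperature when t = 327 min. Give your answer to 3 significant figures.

24.5 °C

M c_p dT/dt = ṁ c_p (T_in − T) + Q̇.
τ = M/ṁ = 383.83 min; T_ss = T_in + Q̇/(ṁ c_p) = 20.4 + 122/(7.79·1.93) = 28.515 °C.
Solution: T(t) = T_ss + (T₀ − T_ss) e^(−t/τ).
T(327) = 28.515 + (-9.4146)·e^(−327/383.83) = 28.515 + (-9.4146)·0.42658 = 24.498 °C.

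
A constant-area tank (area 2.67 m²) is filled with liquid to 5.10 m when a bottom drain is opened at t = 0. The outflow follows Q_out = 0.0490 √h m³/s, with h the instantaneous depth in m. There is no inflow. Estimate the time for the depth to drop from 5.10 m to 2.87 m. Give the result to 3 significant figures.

61.5 s

A dh/dt = −Q_out = −0.0490 √h.
Separate and integrate: 2(√h − √h₀) = −(0.0490/A) t.
t = 2A(√h₀ − √h)/0.0490 = 2·2.67·(√5.10 − √2.87)/0.0490
  = 5.3400 × (2.2583 − 1.6941) / 0.0490 = 61.487 s.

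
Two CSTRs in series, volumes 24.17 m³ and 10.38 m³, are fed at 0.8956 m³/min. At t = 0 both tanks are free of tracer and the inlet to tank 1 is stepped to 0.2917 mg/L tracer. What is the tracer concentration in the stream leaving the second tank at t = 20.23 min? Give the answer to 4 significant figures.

Species balance on tank i: dCᵢ/dt = (Cᵢ₋₁ − Cᵢ)/τᵢ with τᵢ = Vᵢ/Q.
τ₁ = 24.17/0.8956 = 26.9875 min; τ₂ = 10.38/0.8956 = 11.5900 min.
Tank 1: C₁ = C_in(1 − e^(−t/τ₁)). Tank 2 (τ₁ ≠ τ₂): C₂ = C_in[1 − (τ₁ e^(−t/τ₁) − τ₂ e^(−t/τ₂))/(τ₁ − τ₂)].
At t = 20.23: e^(−t/τ₁) = 0.472552, e^(−t/τ₂) = 0.174563.
C₂ = 0.2917·[1 − (26.9875·0.472552 − 11.5900·0.174563)/(15.3975)] = 0.2917·0.303145 = 0.0884274 mg/L.

0.08843 mg/L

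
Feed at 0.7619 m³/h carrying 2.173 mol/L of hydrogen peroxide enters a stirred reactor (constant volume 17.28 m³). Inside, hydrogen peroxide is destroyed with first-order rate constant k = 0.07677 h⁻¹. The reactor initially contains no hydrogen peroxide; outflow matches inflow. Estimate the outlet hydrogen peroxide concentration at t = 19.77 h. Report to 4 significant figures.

0.7201 mol/L

Accumulation = in − out − consumed: V dC/dt = Q C_in − Q C − k V C.
This is linear with rate a = Q/V + k = 0.120861 h⁻¹.
C_ss = Q C_in/(Q + kV) = 0.792732 mol/L; C(t) = C_ss + (C₀ − C_ss) e^(−a t).
C(19.77) = 0.792732 + (-0.792732)·e^(−0.120861·19.77) = 0.792732 + (-0.792732)·0.0916819 = 0.720053 mol/L.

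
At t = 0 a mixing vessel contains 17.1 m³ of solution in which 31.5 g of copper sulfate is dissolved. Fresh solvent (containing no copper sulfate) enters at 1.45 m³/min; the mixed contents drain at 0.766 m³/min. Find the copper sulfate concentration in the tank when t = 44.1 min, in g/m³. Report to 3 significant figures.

Let m(t) be the amount of copper sulfate. Volume: V(t) = V₀ + (Q_in − Q_out) t = 17.1 + 0.68400 t; V(44.1) = 47.264 m³.
Solute balance: dm/dt = 0 − Q_out C = −Q_out m/V(t).
Separate: dm/m = −Q_out dt/V(t) ⇒ ln(m/m₀) = −(Q_out/(Q_in−Q_out)) ln(V/V₀).
m = m₀ (V₀/V)^(Q_out/(Q_in−Q_out)) = 31.5 × (17.1/47.264)^(1.1199) = 10.089 g.
C = m/V = 10.089/47.264 = 0.21345 g/m³.

0.213 g/m³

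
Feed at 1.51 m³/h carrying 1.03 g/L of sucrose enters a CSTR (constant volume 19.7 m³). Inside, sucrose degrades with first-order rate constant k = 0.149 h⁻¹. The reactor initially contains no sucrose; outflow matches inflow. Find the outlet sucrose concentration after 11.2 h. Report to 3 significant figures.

0.322 g/L

Accumulation = in − out − consumed: V dC/dt = Q C_in − Q C − k V C.
This is linear with rate a = Q/V + k = 0.22565 h⁻¹.
C_ss = Q C_in/(Q + kV) = 0.34988 g/L; C(t) = C_ss + (C₀ − C_ss) e^(−a t).
C(11.2) = 0.34988 + (-0.34988)·e^(−0.22565·11.2) = 0.34988 + (-0.34988)·0.079876 = 0.32193 g/L.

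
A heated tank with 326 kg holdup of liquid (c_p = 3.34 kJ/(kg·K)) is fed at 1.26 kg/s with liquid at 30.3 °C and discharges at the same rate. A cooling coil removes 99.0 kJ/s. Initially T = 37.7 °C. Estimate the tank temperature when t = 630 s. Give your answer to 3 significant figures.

First-law balance (no shaft work): M c_p dT/dt = ṁ c_p (T_in − T) − 99.0.
τ = M/ṁ = 258.73 s; T_ss = T_in − Q̇/(ṁ c_p) = 30.3 − 99.0/(1.26·3.34) = 6.7756 °C.
This is linear first-order; T(t) = T_ss + (T₀ − T_ss) e^(−t/τ).
T(630) = 6.7756 + (30.924)·e^(−630/258.73) = 6.7756 + (30.924)·0.087600 = 9.4846 °C.

9.48 °C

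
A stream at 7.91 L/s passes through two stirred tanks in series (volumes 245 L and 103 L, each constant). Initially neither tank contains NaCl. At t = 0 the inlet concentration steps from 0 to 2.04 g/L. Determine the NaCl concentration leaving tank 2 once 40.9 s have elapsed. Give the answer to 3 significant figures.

1.16 g/L

Each tank obeys Vᵢ dCᵢ/dt = Q(Cᵢ₋₁ − Cᵢ), so τᵢ = Vᵢ/Q.
τ₁ = 245/7.91 = 30.973 s; τ₂ = 103/7.91 = 13.021 s.
Tank 1: C₁ = C_in(1 − e^(−t/τ₁)). Tank 2 (τ₁ ≠ τ₂): C₂ = C_in[1 − (τ₁ e^(−t/τ₁) − τ₂ e^(−t/τ₂))/(τ₁ − τ₂)].
At t = 40.9: e^(−t/τ₁) = 0.26701, e^(−t/τ₂) = 0.043241.
C₂ = 2.04·[1 − (30.973·0.26701 − 13.021·0.043241)/(17.952)] = 2.04·0.57069 = 1.1642 g/L.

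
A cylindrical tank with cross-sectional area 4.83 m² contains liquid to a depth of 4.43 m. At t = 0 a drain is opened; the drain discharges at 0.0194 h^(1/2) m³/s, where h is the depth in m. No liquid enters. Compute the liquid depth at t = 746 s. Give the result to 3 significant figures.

0.368 m

With no inflow, A dh/dt = −0.0194 √h.
∫ h^(−1/2) dh = −(0.0194/A) ∫ dt, giving 2√h = 2√h₀ − (0.0194/A) t.
√h = √4.43 − 0.0194·746/(2·4.83) = 2.1048 − 1.4982 = 0.60658.
h = 0.60658² = 0.36794 m.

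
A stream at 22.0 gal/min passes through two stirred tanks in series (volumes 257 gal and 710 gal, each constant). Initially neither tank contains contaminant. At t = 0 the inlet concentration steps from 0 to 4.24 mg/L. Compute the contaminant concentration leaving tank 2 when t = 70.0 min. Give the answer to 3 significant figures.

3.49 mg/L

Each tank obeys Vᵢ dCᵢ/dt = Q(Cᵢ₋₁ − Cᵢ), so τᵢ = Vᵢ/Q.
τ₁ = 257/22.0 = 11.682 min; τ₂ = 710/22.0 = 32.273 min.
Solving the cascade with C₁(0)=C₂(0)=0 gives C₂(t) = C_in[1 − (τ₁ e^(−t/τ₁) − τ₂ e^(−t/τ₂))/(τ₁ − τ₂)].
At t = 70.0: e^(−t/τ₁) = 0.0024981, e^(−t/τ₂) = 0.11429.
C₂ = 4.24·[1 − (11.682·0.0024981 − 32.273·0.11429)/(-20.591)] = 4.24·0.82229 = 3.4865 mg/L.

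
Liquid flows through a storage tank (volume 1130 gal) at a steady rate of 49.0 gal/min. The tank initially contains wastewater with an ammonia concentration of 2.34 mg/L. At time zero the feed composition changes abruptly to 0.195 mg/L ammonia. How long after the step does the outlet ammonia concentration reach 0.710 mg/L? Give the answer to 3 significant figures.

32.9 min

Species balance: V dC/dt = Q(C_in − C) ⇒ τ = V/Q = 23.061 min.
C(t) = C_in + (C₀ − C_in) e^(−t/τ). Set C = 0.710 and solve for t:
e^(−t/τ) = (C − C_in)/(C₀ − C_in) = (0.710 − 0.195)/(2.34 − 0.195) = 0.24009
t = −τ ln(…) = 23.061 × 1.4267 = 32.902 min.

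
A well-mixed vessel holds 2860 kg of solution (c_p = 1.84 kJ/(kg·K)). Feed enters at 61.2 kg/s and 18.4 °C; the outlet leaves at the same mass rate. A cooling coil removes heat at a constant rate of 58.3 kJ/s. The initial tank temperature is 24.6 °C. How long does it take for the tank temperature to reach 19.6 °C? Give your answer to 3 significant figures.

63.7 s

M c_p dT/dt = ṁ c_p (T_in − T) − Q̇.
τ = M/ṁ = 46.732 s; T_ss = T_in − Q̇/(ṁ c_p) = 17.882 °C.
T(t) = T_ss + (T₀ − T_ss) e^(−t/τ). Set T = 19.6:
e^(−t/τ) = (19.6 − 17.882)/(24.6 − 17.882) = 0.25570
t = −46.732 · ln(0.25570) = 63.731 s.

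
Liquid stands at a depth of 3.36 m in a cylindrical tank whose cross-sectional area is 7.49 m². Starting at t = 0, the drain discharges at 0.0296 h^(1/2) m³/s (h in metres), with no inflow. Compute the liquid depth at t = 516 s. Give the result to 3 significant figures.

0.662 m

With no inflow, A dh/dt = −0.0296 √h.
∫ h^(−1/2) dh = −(0.0296/A) ∫ dt, giving 2√h = 2√h₀ − (0.0296/A) t.
√h = √3.36 − 0.0296·516/(2·7.49) = 1.8330 − 1.0196 = 0.81343.
h = 0.81343² = 0.66167 m.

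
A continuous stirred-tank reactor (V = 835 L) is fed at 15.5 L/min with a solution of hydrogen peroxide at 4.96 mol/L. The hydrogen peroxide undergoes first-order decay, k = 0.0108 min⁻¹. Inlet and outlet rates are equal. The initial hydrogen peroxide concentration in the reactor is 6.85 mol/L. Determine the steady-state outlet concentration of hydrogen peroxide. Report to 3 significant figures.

Species balance: V dC/dt = Q C_in − Q C − k V C.
At steady state: 0 = Q C_in − (Q + kV) C_ss, so C_ss = Q C_in/(Q + kV).
C_ss = 15.5·4.96/(15.5 + 0.0108·835) = 76.880/24.518 = 3.1357 mol/L.

3.14 mol/L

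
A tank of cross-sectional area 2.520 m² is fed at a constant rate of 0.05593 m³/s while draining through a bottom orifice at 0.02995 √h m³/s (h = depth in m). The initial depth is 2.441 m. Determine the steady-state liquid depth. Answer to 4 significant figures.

3.487 m

A dh/dt = Q_in − 0.02995 √h. Steady state requires inflow = outflow:
Q_in = 0.02995 √h_ss ⇒ √h_ss = 0.05593/0.02995 = 1.86745.
h_ss = 1.86745² = 3.48735 m. (Since h₀ = 2.441 m < h_ss, the level will rise toward this value.)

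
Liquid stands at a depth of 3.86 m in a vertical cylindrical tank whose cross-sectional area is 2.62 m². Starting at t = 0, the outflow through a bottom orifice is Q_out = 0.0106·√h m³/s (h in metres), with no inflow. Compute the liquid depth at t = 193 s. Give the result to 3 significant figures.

A dh/dt = −Q_out = −0.0106 √h.
∫ h^(−1/2) dh = −(0.0106/A) ∫ dt, giving 2√h = 2√h₀ − (0.0106/A) t.
√h = √3.86 − 0.0106·193/(2·2.62) = 1.9647 − 0.39042 = 1.5743.
h = 1.5743² = 2.4783 m.

2.48 m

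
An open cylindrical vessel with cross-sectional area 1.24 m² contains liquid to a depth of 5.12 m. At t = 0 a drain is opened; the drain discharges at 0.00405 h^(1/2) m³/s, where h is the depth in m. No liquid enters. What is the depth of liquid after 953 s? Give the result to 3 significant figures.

0.499 m

Mass balance (ρ constant): A dh/dt = −0.00405 √h.
∫ h^(−1/2) dh = −(0.00405/A) ∫ dt, giving 2√h = 2√h₀ − (0.00405/A) t.
√h = √5.12 − 0.00405·953/(2·1.24) = 2.2627 − 1.5563 = 0.70643.
h = 0.70643² = 0.49905 m.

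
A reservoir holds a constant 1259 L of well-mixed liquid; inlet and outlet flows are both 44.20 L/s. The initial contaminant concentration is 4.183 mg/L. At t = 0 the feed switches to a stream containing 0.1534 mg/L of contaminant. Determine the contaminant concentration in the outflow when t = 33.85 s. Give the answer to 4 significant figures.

1.381 mg/L

Accumulation = in − out for the solute gives V dC/dt = Q(C_in − C).
So dC/dt = (C_in − C)/τ with τ = V/Q = 1259/44.20 = 28.4842 s.
Solution: C(t) = C_in + (C₀ − C_in) e^(−t/τ).
C(33.85) = 0.1534 + (4.183 − 0.1534)·e^(−33.85/28.4842) = 0.1534 + (4.02960)·0.304715 = 1.38128 mg/L.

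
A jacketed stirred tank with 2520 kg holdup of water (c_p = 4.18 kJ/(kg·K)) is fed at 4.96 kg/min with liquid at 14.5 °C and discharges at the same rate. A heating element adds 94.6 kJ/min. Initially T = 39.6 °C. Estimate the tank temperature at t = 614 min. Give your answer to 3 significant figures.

Energy balance: M c_p dT/dt = ṁ c_p (T_in − T) + 94.6.
Rearrange: dT/dt = (T_ss − T)/τ with τ = M/ṁ = 508.06 min and T_ss = T_in + Q̇/(ṁ c_p) = 19.063 °C.
Solution: T(t) = T_ss + (T₀ − T_ss) e^(−t/τ).
T(614) = 19.063 + (20.537)·e^(−614/508.06) = 19.063 + (20.537)·0.29864 = 25.196 °C.

25.2 °C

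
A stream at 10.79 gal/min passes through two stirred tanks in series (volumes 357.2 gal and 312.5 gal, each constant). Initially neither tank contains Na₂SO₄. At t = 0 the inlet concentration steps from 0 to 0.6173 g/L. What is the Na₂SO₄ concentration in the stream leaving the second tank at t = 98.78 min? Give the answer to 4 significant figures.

Species balance on tank i: dCᵢ/dt = (Cᵢ₋₁ − Cᵢ)/τᵢ with τᵢ = Vᵢ/Q.
τ₁ = 357.2/10.79 = 33.1047 min; τ₂ = 312.5/10.79 = 28.9620 min.
Solving the cascade with C₁(0)=C₂(0)=0 gives C₂(t) = C_in[1 − (τ₁ e^(−t/τ₁) − τ₂ e^(−t/τ₂))/(τ₁ − τ₂)].
At t = 98.78: e^(−t/τ₁) = 0.0505970, e^(−t/τ₂) = 0.0330189.
C₂ = 0.6173·[1 − (33.1047·0.0505970 − 28.9620·0.0330189)/(4.14272)] = 0.6173·0.826514 = 0.510207 g/L.

0.5102 g/L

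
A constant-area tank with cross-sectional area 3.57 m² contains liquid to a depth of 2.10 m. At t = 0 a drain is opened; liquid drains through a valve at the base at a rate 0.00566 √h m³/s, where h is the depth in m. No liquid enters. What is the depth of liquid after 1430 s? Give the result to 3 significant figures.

With no inflow, A dh/dt = −0.00566 √h.
Separate and integrate: 2(√h − √h₀) = −(0.00566/A) t.
√h = √2.10 − 0.00566·1430/(2·3.57) = 1.4491 − 1.1336 = 0.31555.
h = 0.31555² = 0.099573 m.

0.0996 m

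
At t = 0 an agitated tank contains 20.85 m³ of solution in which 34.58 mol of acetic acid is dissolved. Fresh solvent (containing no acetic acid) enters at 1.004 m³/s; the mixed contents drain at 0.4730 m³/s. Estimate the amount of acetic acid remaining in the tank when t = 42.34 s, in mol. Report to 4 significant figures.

Let m(t) be the amount of acetic acid. Volume: V(t) = V₀ + (Q_in − Q_out) t = 20.85 + 0.531000 t; V(42.34) = 43.3325 m³.
No acetic acid enters, so dm/dt = −Q_out · (m/V).
dm/m = −Q_out dt/(V₀ + 0.531000 t); integrating gives ln(m/m₀) = −(Q_out/(Q_in−Q_out)) ln(V/V₀).
m = m₀ (V₀/V)^(Q_out/(Q_in−Q_out)) = 34.58 × (20.85/43.3325)^(0.890772) = 18.0227 mol.

18.02 mol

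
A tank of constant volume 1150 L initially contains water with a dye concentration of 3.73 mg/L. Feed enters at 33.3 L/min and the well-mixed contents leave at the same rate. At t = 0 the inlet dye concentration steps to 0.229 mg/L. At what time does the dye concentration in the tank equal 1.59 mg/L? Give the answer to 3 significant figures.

Species balance: V dC/dt = Q(C_in − C) ⇒ τ = V/Q = 34.535 min.
C(t) = C_in + (C₀ − C_in) e^(−t/τ). Set C = 1.59 and solve for t:
e^(−t/τ) = (C − C_in)/(C₀ − C_in) = (1.59 − 0.229)/(3.73 − 0.229) = 0.38875
t = −τ ln(…) = 34.535 × 0.94483 = 32.629 min.

32.6 min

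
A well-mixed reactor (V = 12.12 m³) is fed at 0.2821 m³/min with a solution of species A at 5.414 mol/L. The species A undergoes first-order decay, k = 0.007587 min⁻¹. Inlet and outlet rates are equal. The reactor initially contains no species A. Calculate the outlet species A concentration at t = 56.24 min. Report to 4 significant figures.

3.363 mol/L

V dC/dt = Q(C_in − C) − k V C.
dC/dt = (Q/V) C_in − (Q/V + k) C; effective rate a = Q/V + k = 0.0232756 + 0.007587 = 0.0308626 min⁻¹.
C_ss = Q C_in/(Q + kV) = 4.08307 mol/L; C(t) = C_ss + (C₀ − C_ss) e^(−a t).
C(56.24) = 4.08307 + (-4.08307)·e^(−0.0308626·56.24) = 4.08307 + (-4.08307)·0.176275 = 3.36333 mol/L.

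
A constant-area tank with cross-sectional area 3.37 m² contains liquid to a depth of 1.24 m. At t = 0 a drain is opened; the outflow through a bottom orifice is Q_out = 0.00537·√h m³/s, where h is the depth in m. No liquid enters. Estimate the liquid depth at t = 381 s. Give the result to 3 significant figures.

0.656 m

With no inflow, A dh/dt = −0.00537 √h.
This is separable: 2 d(√h)/dt = −0.00537/A, so √h = √h₀ − (0.00537/(2A)) t.
√h = √1.24 − 0.00537·381/(2·3.37) = 1.1136 − 0.30356 = 0.81000.
h = 0.81000² = 0.65609 m.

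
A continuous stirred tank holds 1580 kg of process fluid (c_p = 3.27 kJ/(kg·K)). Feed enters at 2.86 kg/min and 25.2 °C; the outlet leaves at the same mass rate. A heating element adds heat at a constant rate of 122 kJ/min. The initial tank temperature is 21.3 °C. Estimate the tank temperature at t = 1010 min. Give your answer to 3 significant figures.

35.5 °C

Heat balance on the well-mixed liquid: M c_p dT/dt = ṁ c_p (T_in − T) + 122.
τ = M/ṁ = 552.45 min; T_ss = T_in + Q̇/(ṁ c_p) = 25.2 + 122/(2.86·3.27) = 38.245 °C.
Integrating: T(t) = T_ss + (T₀ − T_ss) e^(−t/τ).
T(1010) = 38.245 + (-16.945)·e^(−1010/552.45) = 38.245 + (-16.945)·0.16070 = 35.522 °C.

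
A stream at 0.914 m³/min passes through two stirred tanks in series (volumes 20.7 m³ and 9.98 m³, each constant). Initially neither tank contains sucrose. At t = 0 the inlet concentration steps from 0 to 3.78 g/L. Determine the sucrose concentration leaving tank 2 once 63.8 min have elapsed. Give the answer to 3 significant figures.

Each tank obeys Vᵢ dCᵢ/dt = Q(Cᵢ₋₁ − Cᵢ), so τᵢ = Vᵢ/Q.
τ₁ = 20.7/0.914 = 22.648 min; τ₂ = 9.98/0.914 = 10.919 min.
Tank 1: C₁ = C_in(1 − e^(−t/τ₁)). Tank 2 (τ₁ ≠ τ₂): C₂ = C_in[1 − (τ₁ e^(−t/τ₁) − τ₂ e^(−t/τ₂))/(τ₁ − τ₂)].
At t = 63.8: e^(−t/τ₁) = 0.059781, e^(−t/τ₂) = 0.0029001.
C₂ = 3.78·[1 − (22.648·0.059781 − 10.919·0.0029001)/(11.729)] = 3.78·0.88726 = 3.3539 g/L.

3.35 g/L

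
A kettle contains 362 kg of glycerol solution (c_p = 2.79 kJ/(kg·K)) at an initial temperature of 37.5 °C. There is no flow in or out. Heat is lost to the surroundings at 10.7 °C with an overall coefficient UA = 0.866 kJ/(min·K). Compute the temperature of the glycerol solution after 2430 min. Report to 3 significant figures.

14.0 °C

Unsteady energy balance on the tank contents: M c_p dT/dt = −UA(T − T_amb).
dT/dt = (T_ss − T)/τ with T_ss = T_amb = 10.700 °C, τ = M c_p/UA = 362·2.79/0.866 = 1166.3 min.
Integrating: T(t) = T_ss + (T₀ − T_ss) e^(−t/τ).
T(2430) = 10.700 + (26.800)·0.12448 = 14.036 °C.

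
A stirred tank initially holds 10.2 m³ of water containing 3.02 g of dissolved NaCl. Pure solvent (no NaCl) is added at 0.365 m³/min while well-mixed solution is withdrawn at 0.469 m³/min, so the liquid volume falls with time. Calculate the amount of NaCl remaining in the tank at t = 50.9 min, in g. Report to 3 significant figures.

Let m(t) be the amount of NaCl. Volume: V(t) = V₀ + (Q_in − Q_out) t = 10.2 − 0.10400 t; V(50.9) = 4.9064 m³.
Solute balance: dm/dt = 0 − Q_out C = −Q_out m/V(t).
dm/m = −Q_out dt/(V₀ − 0.10400 t); integrating gives ln(m/m₀) = −(Q_out/(Q_in−Q_out)) ln(V/V₀).
m = m₀ (V₀/V)^(Q_out/(Q_in−Q_out)) = 3.02 × (10.2/4.9064)^(-4.5096) = 0.11135 g.

0.111 g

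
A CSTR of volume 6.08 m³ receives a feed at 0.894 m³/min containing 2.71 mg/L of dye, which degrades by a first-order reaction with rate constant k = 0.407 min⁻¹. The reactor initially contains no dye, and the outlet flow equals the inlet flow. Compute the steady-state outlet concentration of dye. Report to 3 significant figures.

V dC/dt = Q(C_in − C) − k V C.
Steady state (dC/dt = 0): C_ss = Q C_in/(Q + kV) = C_in/(1 + kV/Q).
C_ss = 0.894·2.71/(0.894 + 0.407·6.08) = 2.4227/3.3686 = 0.71922 mg/L.

0.719 mg/L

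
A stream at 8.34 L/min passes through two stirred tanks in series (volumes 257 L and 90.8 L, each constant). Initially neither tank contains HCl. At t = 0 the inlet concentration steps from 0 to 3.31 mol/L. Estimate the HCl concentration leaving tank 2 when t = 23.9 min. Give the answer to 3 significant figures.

1.15 mol/L

Each tank obeys Vᵢ dCᵢ/dt = Q(Cᵢ₋₁ − Cᵢ), so τᵢ = Vᵢ/Q.
τ₁ = 257/8.34 = 30.815 min; τ₂ = 90.8/8.34 = 10.887 min.
Solving the cascade with C₁(0)=C₂(0)=0 gives C₂(t) = C_in[1 − (τ₁ e^(−t/τ₁) − τ₂ e^(−t/τ₂))/(τ₁ − τ₂)].
At t = 23.9: e^(−t/τ₁) = 0.46043, e^(−t/τ₂) = 0.11133.
C₂ = 3.31·[1 − (30.815·0.46043 − 10.887·0.11133)/(19.928)] = 3.31·0.34884 = 1.1547 mol/L.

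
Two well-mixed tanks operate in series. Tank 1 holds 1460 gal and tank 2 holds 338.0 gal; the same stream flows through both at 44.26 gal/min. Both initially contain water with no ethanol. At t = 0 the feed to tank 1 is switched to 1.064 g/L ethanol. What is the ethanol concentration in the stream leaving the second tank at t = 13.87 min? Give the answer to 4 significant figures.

Species balance on tank i: dCᵢ/dt = (Cᵢ₋₁ − Cᵢ)/τᵢ with τᵢ = Vᵢ/Q.
τ₁ = 1460/44.26 = 32.9869 min; τ₂ = 338.0/44.26 = 7.63669 min.
Tank 1: C₁ = C_in(1 − e^(−t/τ₁)). Tank 2 (τ₁ ≠ τ₂): C₂ = C_in[1 − (τ₁ e^(−t/τ₁) − τ₂ e^(−t/τ₂))/(τ₁ − τ₂)].
At t = 13.87: e^(−t/τ₁) = 0.656738, e^(−t/τ₂) = 0.162638.
C₂ = 1.064·[1 − (32.9869·0.656738 − 7.63669·0.162638)/(25.3502)] = 1.064·0.194415 = 0.206858 g/L.

0.2069 g/L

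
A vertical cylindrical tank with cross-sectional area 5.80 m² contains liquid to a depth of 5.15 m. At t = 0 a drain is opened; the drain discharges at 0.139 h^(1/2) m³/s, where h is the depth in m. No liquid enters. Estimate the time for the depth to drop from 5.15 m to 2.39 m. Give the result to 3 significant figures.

60.4 s

With no inflow, A dh/dt = −0.139 √h.
Separate and integrate: 2(√h − √h₀) = −(0.139/A) t.
t = 2A(√h₀ − √h)/0.139 = 2·5.80·(√5.15 − √2.39)/0.139
  = 11.600 × (2.2694 − 1.5460) / 0.139 = 60.370 s.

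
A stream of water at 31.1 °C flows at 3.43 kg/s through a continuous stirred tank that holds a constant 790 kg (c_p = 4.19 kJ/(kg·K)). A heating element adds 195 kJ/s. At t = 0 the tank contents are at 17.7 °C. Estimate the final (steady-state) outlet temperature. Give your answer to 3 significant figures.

44.7 °C

First-law balance (no shaft work): M c_p dT/dt = ṁ c_p (T_in − T) + 195.
At steady state dT/dt = 0 ⇒ T_ss = T_in + Q̇/(ṁ c_p) = 31.1 + 195/(3.43·4.19) = 44.668 °C.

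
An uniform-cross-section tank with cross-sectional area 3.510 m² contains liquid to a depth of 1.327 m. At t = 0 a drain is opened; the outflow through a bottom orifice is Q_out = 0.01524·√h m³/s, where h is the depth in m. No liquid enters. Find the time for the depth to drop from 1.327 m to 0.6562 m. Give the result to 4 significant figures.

157.5 s

A dh/dt = −Q_out = −0.01524 √h.
Separate and integrate: 2(√h − √h₀) = −(0.01524/A) t.
t = 2A(√h₀ − √h)/0.01524 = 2·3.510·(√1.327 − √0.6562)/0.01524
  = 7.02000 × (1.15195 − 0.810062) / 0.01524 = 157.486 s.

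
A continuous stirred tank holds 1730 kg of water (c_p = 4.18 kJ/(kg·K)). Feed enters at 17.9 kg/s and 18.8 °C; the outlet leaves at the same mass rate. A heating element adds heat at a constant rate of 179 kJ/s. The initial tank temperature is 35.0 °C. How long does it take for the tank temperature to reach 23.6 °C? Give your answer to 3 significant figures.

169 s

Unsteady energy balance on the tank contents: M c_p dT/dt = ṁ c_p (T_in − T) + 179.
τ = M/ṁ = 96.648 s; T_ss = T_in + Q̇/(ṁ c_p) = 21.192 °C.
T(t) = T_ss + (T₀ − T_ss) e^(−t/τ). Set T = 23.6:
e^(−t/τ) = (23.6 − 21.192)/(35.0 − 21.192) = 0.17437
t = −96.648 · ln(0.17437) = 168.80 s.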